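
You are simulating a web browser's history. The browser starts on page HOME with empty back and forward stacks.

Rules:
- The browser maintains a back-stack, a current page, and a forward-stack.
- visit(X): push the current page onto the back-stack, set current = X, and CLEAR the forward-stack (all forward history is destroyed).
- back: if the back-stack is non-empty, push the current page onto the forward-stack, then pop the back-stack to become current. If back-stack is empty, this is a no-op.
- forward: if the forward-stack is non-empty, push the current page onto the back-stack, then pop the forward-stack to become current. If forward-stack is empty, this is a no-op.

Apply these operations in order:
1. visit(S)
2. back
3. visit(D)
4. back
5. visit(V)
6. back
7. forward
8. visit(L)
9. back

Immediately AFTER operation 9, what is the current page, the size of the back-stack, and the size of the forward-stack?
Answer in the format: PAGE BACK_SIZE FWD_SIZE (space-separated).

After 1 (visit(S)): cur=S back=1 fwd=0
After 2 (back): cur=HOME back=0 fwd=1
After 3 (visit(D)): cur=D back=1 fwd=0
After 4 (back): cur=HOME back=0 fwd=1
After 5 (visit(V)): cur=V back=1 fwd=0
After 6 (back): cur=HOME back=0 fwd=1
After 7 (forward): cur=V back=1 fwd=0
After 8 (visit(L)): cur=L back=2 fwd=0
After 9 (back): cur=V back=1 fwd=1

V 1 1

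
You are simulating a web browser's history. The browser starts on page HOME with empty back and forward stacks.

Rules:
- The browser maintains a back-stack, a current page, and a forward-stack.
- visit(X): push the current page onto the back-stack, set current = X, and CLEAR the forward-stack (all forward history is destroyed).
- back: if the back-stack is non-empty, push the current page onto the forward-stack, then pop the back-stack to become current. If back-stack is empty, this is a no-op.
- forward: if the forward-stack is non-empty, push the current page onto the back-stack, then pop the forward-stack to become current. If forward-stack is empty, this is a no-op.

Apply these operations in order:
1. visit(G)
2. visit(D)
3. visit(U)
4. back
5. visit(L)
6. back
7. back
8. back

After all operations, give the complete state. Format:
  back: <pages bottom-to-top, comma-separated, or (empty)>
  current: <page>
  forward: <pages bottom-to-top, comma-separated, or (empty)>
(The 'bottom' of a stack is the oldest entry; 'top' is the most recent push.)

After 1 (visit(G)): cur=G back=1 fwd=0
After 2 (visit(D)): cur=D back=2 fwd=0
After 3 (visit(U)): cur=U back=3 fwd=0
After 4 (back): cur=D back=2 fwd=1
After 5 (visit(L)): cur=L back=3 fwd=0
After 6 (back): cur=D back=2 fwd=1
After 7 (back): cur=G back=1 fwd=2
After 8 (back): cur=HOME back=0 fwd=3

Answer: back: (empty)
current: HOME
forward: L,D,G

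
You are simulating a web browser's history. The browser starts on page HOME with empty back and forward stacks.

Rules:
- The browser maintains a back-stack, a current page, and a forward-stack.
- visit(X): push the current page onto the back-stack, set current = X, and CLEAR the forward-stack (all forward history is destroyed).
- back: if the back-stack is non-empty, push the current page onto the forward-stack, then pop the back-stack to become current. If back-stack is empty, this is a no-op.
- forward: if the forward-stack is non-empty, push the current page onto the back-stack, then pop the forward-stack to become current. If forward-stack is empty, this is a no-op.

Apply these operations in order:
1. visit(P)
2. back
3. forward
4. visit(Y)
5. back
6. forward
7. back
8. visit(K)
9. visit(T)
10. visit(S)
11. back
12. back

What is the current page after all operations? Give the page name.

After 1 (visit(P)): cur=P back=1 fwd=0
After 2 (back): cur=HOME back=0 fwd=1
After 3 (forward): cur=P back=1 fwd=0
After 4 (visit(Y)): cur=Y back=2 fwd=0
After 5 (back): cur=P back=1 fwd=1
After 6 (forward): cur=Y back=2 fwd=0
After 7 (back): cur=P back=1 fwd=1
After 8 (visit(K)): cur=K back=2 fwd=0
After 9 (visit(T)): cur=T back=3 fwd=0
After 10 (visit(S)): cur=S back=4 fwd=0
After 11 (back): cur=T back=3 fwd=1
After 12 (back): cur=K back=2 fwd=2

Answer: K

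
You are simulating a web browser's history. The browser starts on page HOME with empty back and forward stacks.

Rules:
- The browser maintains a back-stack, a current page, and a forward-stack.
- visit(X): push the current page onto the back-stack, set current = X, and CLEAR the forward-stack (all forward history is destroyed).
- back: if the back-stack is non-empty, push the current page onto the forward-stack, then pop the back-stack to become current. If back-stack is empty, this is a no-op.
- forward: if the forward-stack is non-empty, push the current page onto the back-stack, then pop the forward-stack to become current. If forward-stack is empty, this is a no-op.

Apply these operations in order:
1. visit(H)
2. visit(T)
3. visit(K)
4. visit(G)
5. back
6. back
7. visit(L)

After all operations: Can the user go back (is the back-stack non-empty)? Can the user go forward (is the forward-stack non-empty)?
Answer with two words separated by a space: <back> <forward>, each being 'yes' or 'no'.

After 1 (visit(H)): cur=H back=1 fwd=0
After 2 (visit(T)): cur=T back=2 fwd=0
After 3 (visit(K)): cur=K back=3 fwd=0
After 4 (visit(G)): cur=G back=4 fwd=0
After 5 (back): cur=K back=3 fwd=1
After 6 (back): cur=T back=2 fwd=2
After 7 (visit(L)): cur=L back=3 fwd=0

Answer: yes no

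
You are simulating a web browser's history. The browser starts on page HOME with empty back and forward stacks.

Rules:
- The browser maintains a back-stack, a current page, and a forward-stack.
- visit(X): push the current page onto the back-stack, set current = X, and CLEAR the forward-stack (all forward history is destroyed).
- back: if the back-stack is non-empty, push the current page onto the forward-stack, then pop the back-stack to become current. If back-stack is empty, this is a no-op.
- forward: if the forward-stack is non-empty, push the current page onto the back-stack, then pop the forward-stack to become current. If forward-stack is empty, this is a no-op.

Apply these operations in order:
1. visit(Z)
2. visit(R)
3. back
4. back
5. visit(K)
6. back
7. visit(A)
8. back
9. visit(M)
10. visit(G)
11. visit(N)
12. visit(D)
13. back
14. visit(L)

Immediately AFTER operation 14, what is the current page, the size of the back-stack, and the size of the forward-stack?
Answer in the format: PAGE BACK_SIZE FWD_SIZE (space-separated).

After 1 (visit(Z)): cur=Z back=1 fwd=0
After 2 (visit(R)): cur=R back=2 fwd=0
After 3 (back): cur=Z back=1 fwd=1
After 4 (back): cur=HOME back=0 fwd=2
After 5 (visit(K)): cur=K back=1 fwd=0
After 6 (back): cur=HOME back=0 fwd=1
After 7 (visit(A)): cur=A back=1 fwd=0
After 8 (back): cur=HOME back=0 fwd=1
After 9 (visit(M)): cur=M back=1 fwd=0
After 10 (visit(G)): cur=G back=2 fwd=0
After 11 (visit(N)): cur=N back=3 fwd=0
After 12 (visit(D)): cur=D back=4 fwd=0
After 13 (back): cur=N back=3 fwd=1
After 14 (visit(L)): cur=L back=4 fwd=0

L 4 0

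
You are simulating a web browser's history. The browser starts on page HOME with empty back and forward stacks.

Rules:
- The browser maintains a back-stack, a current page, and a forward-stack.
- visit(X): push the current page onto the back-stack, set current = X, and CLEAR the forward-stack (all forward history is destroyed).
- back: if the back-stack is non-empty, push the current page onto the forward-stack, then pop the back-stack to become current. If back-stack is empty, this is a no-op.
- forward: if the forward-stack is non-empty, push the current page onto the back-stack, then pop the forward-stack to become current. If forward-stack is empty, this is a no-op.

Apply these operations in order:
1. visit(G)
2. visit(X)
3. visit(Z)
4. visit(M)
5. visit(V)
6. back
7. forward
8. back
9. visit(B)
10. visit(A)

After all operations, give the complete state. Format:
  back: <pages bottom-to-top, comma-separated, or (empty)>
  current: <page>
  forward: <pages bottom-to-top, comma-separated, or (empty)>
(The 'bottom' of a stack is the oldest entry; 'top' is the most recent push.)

After 1 (visit(G)): cur=G back=1 fwd=0
After 2 (visit(X)): cur=X back=2 fwd=0
After 3 (visit(Z)): cur=Z back=3 fwd=0
After 4 (visit(M)): cur=M back=4 fwd=0
After 5 (visit(V)): cur=V back=5 fwd=0
After 6 (back): cur=M back=4 fwd=1
After 7 (forward): cur=V back=5 fwd=0
After 8 (back): cur=M back=4 fwd=1
After 9 (visit(B)): cur=B back=5 fwd=0
After 10 (visit(A)): cur=A back=6 fwd=0

Answer: back: HOME,G,X,Z,M,B
current: A
forward: (empty)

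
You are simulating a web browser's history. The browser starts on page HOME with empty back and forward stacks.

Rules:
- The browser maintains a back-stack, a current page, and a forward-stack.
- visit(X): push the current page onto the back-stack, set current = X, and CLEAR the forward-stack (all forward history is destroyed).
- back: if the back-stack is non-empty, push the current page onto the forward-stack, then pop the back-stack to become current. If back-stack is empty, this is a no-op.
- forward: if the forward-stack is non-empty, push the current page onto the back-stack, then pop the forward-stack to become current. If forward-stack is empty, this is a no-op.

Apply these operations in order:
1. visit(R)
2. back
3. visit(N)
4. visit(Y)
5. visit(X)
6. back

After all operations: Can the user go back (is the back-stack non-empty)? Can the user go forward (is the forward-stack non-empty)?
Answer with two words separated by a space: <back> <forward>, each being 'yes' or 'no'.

After 1 (visit(R)): cur=R back=1 fwd=0
After 2 (back): cur=HOME back=0 fwd=1
After 3 (visit(N)): cur=N back=1 fwd=0
After 4 (visit(Y)): cur=Y back=2 fwd=0
After 5 (visit(X)): cur=X back=3 fwd=0
After 6 (back): cur=Y back=2 fwd=1

Answer: yes yes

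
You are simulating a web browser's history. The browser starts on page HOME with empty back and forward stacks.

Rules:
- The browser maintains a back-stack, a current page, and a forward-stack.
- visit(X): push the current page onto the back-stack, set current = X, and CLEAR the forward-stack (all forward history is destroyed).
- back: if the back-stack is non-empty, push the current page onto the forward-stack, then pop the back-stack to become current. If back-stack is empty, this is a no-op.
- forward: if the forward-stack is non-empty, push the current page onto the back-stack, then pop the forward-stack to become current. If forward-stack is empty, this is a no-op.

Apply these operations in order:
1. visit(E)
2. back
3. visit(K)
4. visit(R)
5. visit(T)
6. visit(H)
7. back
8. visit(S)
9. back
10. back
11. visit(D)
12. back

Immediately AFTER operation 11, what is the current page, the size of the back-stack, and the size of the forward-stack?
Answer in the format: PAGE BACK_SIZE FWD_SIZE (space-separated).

After 1 (visit(E)): cur=E back=1 fwd=0
After 2 (back): cur=HOME back=0 fwd=1
After 3 (visit(K)): cur=K back=1 fwd=0
After 4 (visit(R)): cur=R back=2 fwd=0
After 5 (visit(T)): cur=T back=3 fwd=0
After 6 (visit(H)): cur=H back=4 fwd=0
After 7 (back): cur=T back=3 fwd=1
After 8 (visit(S)): cur=S back=4 fwd=0
After 9 (back): cur=T back=3 fwd=1
After 10 (back): cur=R back=2 fwd=2
After 11 (visit(D)): cur=D back=3 fwd=0

D 3 0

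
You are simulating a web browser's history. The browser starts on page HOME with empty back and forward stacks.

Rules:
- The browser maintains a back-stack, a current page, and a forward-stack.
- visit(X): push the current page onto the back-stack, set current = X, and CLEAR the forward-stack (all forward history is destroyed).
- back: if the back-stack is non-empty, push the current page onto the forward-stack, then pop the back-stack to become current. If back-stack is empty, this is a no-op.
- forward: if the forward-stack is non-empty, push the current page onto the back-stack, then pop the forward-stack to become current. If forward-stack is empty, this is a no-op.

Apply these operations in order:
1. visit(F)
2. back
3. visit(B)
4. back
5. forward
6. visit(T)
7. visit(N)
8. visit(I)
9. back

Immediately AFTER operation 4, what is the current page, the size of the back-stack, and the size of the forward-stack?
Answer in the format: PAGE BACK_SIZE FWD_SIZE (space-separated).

After 1 (visit(F)): cur=F back=1 fwd=0
After 2 (back): cur=HOME back=0 fwd=1
After 3 (visit(B)): cur=B back=1 fwd=0
After 4 (back): cur=HOME back=0 fwd=1

HOME 0 1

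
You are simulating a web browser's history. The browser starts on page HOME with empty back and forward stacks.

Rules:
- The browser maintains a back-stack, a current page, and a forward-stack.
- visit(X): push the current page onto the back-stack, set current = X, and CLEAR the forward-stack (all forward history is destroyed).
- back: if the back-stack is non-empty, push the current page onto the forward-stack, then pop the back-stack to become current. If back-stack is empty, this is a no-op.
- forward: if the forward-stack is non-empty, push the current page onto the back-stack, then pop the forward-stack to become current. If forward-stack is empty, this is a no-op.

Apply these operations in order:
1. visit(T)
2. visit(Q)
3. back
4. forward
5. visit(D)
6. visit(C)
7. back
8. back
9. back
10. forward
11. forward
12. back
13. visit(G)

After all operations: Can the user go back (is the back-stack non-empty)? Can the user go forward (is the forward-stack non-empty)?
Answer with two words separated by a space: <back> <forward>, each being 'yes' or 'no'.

Answer: yes no

Derivation:
After 1 (visit(T)): cur=T back=1 fwd=0
After 2 (visit(Q)): cur=Q back=2 fwd=0
After 3 (back): cur=T back=1 fwd=1
After 4 (forward): cur=Q back=2 fwd=0
After 5 (visit(D)): cur=D back=3 fwd=0
After 6 (visit(C)): cur=C back=4 fwd=0
After 7 (back): cur=D back=3 fwd=1
After 8 (back): cur=Q back=2 fwd=2
After 9 (back): cur=T back=1 fwd=3
After 10 (forward): cur=Q back=2 fwd=2
After 11 (forward): cur=D back=3 fwd=1
After 12 (back): cur=Q back=2 fwd=2
After 13 (visit(G)): cur=G back=3 fwd=0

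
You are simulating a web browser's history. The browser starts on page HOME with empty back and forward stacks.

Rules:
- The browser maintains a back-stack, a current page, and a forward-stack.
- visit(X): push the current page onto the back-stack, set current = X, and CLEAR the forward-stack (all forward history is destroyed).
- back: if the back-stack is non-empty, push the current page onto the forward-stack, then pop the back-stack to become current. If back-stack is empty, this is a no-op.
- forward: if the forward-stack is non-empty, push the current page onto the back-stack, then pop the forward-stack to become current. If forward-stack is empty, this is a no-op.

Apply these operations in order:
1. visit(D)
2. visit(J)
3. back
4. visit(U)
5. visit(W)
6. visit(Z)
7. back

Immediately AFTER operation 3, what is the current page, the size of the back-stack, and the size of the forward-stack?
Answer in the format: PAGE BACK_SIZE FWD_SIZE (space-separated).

After 1 (visit(D)): cur=D back=1 fwd=0
After 2 (visit(J)): cur=J back=2 fwd=0
After 3 (back): cur=D back=1 fwd=1

D 1 1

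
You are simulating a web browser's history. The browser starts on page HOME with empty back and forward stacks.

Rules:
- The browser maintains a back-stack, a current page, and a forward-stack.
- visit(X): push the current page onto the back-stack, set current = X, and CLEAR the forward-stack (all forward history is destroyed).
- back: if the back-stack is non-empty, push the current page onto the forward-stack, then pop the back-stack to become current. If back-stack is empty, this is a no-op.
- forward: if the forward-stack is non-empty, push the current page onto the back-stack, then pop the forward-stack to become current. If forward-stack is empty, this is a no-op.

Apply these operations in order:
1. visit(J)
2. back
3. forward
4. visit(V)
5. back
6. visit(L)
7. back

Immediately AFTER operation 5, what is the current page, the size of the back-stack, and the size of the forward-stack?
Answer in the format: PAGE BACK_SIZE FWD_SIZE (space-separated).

After 1 (visit(J)): cur=J back=1 fwd=0
After 2 (back): cur=HOME back=0 fwd=1
After 3 (forward): cur=J back=1 fwd=0
After 4 (visit(V)): cur=V back=2 fwd=0
After 5 (back): cur=J back=1 fwd=1

J 1 1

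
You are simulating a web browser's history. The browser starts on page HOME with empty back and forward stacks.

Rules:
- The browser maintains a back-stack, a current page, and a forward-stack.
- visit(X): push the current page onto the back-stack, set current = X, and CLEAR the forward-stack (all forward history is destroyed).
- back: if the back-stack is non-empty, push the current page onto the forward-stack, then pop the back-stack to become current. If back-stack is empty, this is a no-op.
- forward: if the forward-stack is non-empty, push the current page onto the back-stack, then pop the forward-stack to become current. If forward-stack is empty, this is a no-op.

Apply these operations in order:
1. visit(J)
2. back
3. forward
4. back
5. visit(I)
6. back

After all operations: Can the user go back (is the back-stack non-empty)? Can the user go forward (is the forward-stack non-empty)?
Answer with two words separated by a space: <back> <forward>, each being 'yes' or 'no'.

Answer: no yes

Derivation:
After 1 (visit(J)): cur=J back=1 fwd=0
After 2 (back): cur=HOME back=0 fwd=1
After 3 (forward): cur=J back=1 fwd=0
After 4 (back): cur=HOME back=0 fwd=1
After 5 (visit(I)): cur=I back=1 fwd=0
After 6 (back): cur=HOME back=0 fwd=1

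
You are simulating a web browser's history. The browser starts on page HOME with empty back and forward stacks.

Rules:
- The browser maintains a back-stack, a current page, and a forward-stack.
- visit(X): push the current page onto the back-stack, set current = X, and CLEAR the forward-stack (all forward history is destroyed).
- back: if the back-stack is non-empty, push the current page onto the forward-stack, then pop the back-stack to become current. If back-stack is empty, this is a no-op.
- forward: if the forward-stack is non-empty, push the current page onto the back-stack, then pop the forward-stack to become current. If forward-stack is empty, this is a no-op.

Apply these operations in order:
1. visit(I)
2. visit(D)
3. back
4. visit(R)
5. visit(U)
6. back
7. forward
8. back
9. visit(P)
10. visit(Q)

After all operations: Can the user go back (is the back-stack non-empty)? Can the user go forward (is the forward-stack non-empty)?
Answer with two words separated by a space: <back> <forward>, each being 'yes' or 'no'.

Answer: yes no

Derivation:
After 1 (visit(I)): cur=I back=1 fwd=0
After 2 (visit(D)): cur=D back=2 fwd=0
After 3 (back): cur=I back=1 fwd=1
After 4 (visit(R)): cur=R back=2 fwd=0
After 5 (visit(U)): cur=U back=3 fwd=0
After 6 (back): cur=R back=2 fwd=1
After 7 (forward): cur=U back=3 fwd=0
After 8 (back): cur=R back=2 fwd=1
After 9 (visit(P)): cur=P back=3 fwd=0
After 10 (visit(Q)): cur=Q back=4 fwd=0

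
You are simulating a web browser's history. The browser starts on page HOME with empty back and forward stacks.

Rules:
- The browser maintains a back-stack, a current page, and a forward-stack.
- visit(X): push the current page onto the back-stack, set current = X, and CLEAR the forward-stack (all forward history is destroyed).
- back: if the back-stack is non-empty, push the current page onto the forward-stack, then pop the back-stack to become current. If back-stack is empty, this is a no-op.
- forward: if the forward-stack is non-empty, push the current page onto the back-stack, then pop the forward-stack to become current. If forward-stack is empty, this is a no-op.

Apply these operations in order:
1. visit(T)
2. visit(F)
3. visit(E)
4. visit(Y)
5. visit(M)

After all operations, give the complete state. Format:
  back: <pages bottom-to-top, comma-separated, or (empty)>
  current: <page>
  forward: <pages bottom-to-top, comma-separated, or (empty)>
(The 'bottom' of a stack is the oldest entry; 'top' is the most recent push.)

After 1 (visit(T)): cur=T back=1 fwd=0
After 2 (visit(F)): cur=F back=2 fwd=0
After 3 (visit(E)): cur=E back=3 fwd=0
After 4 (visit(Y)): cur=Y back=4 fwd=0
After 5 (visit(M)): cur=M back=5 fwd=0

Answer: back: HOME,T,F,E,Y
current: M
forward: (empty)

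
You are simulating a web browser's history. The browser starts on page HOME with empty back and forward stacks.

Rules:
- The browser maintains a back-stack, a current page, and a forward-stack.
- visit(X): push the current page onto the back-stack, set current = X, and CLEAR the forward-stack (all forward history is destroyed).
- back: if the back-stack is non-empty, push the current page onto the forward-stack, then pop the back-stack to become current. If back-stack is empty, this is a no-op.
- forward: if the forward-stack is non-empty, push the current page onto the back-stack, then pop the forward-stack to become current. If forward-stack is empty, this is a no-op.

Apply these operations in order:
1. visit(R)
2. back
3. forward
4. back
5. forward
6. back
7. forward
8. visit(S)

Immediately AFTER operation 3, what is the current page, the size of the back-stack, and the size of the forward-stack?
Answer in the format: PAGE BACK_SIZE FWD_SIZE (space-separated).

After 1 (visit(R)): cur=R back=1 fwd=0
After 2 (back): cur=HOME back=0 fwd=1
After 3 (forward): cur=R back=1 fwd=0

R 1 0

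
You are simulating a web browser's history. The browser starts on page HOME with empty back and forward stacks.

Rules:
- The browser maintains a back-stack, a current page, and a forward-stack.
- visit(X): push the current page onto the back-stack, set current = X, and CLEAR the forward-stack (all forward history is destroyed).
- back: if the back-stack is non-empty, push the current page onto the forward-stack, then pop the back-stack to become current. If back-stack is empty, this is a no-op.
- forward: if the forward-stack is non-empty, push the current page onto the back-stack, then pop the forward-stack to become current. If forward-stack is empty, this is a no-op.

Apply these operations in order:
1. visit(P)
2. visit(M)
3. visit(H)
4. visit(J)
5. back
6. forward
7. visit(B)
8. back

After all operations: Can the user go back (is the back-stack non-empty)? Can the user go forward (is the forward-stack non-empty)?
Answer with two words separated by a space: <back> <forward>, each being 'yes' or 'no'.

After 1 (visit(P)): cur=P back=1 fwd=0
After 2 (visit(M)): cur=M back=2 fwd=0
After 3 (visit(H)): cur=H back=3 fwd=0
After 4 (visit(J)): cur=J back=4 fwd=0
After 5 (back): cur=H back=3 fwd=1
After 6 (forward): cur=J back=4 fwd=0
After 7 (visit(B)): cur=B back=5 fwd=0
After 8 (back): cur=J back=4 fwd=1

Answer: yes yes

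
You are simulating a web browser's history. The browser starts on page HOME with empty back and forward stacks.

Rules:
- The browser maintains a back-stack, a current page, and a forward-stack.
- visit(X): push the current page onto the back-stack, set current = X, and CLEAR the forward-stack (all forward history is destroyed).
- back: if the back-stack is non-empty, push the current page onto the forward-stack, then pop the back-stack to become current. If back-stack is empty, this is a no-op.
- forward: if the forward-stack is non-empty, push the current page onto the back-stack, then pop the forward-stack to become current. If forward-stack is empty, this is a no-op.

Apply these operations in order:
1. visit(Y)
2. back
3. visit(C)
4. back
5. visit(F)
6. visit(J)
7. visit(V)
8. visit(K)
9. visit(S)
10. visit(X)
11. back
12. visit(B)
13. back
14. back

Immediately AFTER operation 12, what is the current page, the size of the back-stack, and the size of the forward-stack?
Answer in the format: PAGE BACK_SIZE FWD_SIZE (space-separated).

After 1 (visit(Y)): cur=Y back=1 fwd=0
After 2 (back): cur=HOME back=0 fwd=1
After 3 (visit(C)): cur=C back=1 fwd=0
After 4 (back): cur=HOME back=0 fwd=1
After 5 (visit(F)): cur=F back=1 fwd=0
After 6 (visit(J)): cur=J back=2 fwd=0
After 7 (visit(V)): cur=V back=3 fwd=0
After 8 (visit(K)): cur=K back=4 fwd=0
After 9 (visit(S)): cur=S back=5 fwd=0
After 10 (visit(X)): cur=X back=6 fwd=0
After 11 (back): cur=S back=5 fwd=1
After 12 (visit(B)): cur=B back=6 fwd=0

B 6 0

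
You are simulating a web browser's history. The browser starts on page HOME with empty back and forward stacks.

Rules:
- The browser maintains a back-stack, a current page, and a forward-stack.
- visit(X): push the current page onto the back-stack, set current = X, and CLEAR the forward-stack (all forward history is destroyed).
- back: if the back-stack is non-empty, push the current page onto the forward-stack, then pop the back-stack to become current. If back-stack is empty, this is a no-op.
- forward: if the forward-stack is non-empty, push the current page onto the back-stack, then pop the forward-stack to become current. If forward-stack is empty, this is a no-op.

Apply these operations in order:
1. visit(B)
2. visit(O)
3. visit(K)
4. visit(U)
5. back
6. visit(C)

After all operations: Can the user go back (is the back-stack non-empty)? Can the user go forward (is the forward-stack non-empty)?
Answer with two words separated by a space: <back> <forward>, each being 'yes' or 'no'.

After 1 (visit(B)): cur=B back=1 fwd=0
After 2 (visit(O)): cur=O back=2 fwd=0
After 3 (visit(K)): cur=K back=3 fwd=0
After 4 (visit(U)): cur=U back=4 fwd=0
After 5 (back): cur=K back=3 fwd=1
After 6 (visit(C)): cur=C back=4 fwd=0

Answer: yes no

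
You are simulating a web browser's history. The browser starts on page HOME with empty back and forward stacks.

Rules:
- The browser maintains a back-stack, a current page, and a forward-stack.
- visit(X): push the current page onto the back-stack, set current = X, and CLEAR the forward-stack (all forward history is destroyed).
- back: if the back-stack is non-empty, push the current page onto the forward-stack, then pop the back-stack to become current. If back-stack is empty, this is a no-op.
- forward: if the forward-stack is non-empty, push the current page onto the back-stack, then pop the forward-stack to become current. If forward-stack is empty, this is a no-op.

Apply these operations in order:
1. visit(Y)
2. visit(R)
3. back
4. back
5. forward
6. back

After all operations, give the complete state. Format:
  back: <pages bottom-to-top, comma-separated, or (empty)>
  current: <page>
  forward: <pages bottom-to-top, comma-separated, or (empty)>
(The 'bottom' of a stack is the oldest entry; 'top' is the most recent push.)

Answer: back: (empty)
current: HOME
forward: R,Y

Derivation:
After 1 (visit(Y)): cur=Y back=1 fwd=0
After 2 (visit(R)): cur=R back=2 fwd=0
After 3 (back): cur=Y back=1 fwd=1
After 4 (back): cur=HOME back=0 fwd=2
After 5 (forward): cur=Y back=1 fwd=1
After 6 (back): cur=HOME back=0 fwd=2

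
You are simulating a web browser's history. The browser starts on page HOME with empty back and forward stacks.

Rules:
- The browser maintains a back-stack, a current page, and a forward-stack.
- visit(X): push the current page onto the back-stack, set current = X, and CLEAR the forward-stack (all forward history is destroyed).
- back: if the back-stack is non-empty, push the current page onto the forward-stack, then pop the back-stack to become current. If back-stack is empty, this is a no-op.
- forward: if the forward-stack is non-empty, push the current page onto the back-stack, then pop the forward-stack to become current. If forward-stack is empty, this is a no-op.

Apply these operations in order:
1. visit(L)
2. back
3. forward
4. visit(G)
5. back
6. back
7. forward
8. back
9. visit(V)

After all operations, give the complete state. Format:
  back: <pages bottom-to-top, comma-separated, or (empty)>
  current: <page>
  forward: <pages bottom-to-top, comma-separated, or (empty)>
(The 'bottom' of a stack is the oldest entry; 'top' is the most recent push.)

After 1 (visit(L)): cur=L back=1 fwd=0
After 2 (back): cur=HOME back=0 fwd=1
After 3 (forward): cur=L back=1 fwd=0
After 4 (visit(G)): cur=G back=2 fwd=0
After 5 (back): cur=L back=1 fwd=1
After 6 (back): cur=HOME back=0 fwd=2
After 7 (forward): cur=L back=1 fwd=1
After 8 (back): cur=HOME back=0 fwd=2
After 9 (visit(V)): cur=V back=1 fwd=0

Answer: back: HOME
current: V
forward: (empty)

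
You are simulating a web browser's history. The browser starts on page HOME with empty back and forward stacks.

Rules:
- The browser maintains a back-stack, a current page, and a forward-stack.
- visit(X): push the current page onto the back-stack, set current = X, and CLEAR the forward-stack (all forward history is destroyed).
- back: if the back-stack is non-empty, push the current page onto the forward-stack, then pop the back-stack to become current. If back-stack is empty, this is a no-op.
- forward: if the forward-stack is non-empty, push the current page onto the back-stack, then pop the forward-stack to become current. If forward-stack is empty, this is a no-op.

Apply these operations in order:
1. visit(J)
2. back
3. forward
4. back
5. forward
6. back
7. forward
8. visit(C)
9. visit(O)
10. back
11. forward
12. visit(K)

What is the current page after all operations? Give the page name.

After 1 (visit(J)): cur=J back=1 fwd=0
After 2 (back): cur=HOME back=0 fwd=1
After 3 (forward): cur=J back=1 fwd=0
After 4 (back): cur=HOME back=0 fwd=1
After 5 (forward): cur=J back=1 fwd=0
After 6 (back): cur=HOME back=0 fwd=1
After 7 (forward): cur=J back=1 fwd=0
After 8 (visit(C)): cur=C back=2 fwd=0
After 9 (visit(O)): cur=O back=3 fwd=0
After 10 (back): cur=C back=2 fwd=1
After 11 (forward): cur=O back=3 fwd=0
After 12 (visit(K)): cur=K back=4 fwd=0

Answer: K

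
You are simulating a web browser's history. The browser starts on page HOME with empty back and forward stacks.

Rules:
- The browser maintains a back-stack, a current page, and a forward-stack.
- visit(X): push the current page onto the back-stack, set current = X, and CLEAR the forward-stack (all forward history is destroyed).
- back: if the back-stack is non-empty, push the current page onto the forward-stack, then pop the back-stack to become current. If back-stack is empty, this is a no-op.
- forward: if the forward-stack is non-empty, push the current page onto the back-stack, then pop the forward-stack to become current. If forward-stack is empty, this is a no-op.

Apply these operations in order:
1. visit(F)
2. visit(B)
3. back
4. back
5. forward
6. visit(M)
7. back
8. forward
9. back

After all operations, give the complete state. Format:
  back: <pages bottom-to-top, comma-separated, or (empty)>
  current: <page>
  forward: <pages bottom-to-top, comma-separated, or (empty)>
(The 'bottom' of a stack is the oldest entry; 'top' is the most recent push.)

After 1 (visit(F)): cur=F back=1 fwd=0
After 2 (visit(B)): cur=B back=2 fwd=0
After 3 (back): cur=F back=1 fwd=1
After 4 (back): cur=HOME back=0 fwd=2
After 5 (forward): cur=F back=1 fwd=1
After 6 (visit(M)): cur=M back=2 fwd=0
After 7 (back): cur=F back=1 fwd=1
After 8 (forward): cur=M back=2 fwd=0
After 9 (back): cur=F back=1 fwd=1

Answer: back: HOME
current: F
forward: M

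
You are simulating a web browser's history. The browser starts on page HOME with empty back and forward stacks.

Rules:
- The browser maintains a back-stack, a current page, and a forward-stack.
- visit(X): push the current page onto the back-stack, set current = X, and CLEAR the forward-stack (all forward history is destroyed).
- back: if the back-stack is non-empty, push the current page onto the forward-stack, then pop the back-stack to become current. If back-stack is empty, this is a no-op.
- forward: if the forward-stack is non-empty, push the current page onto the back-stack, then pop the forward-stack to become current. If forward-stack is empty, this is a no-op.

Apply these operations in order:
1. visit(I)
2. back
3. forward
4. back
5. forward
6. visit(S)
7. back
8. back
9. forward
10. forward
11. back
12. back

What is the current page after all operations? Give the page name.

Answer: HOME

Derivation:
After 1 (visit(I)): cur=I back=1 fwd=0
After 2 (back): cur=HOME back=0 fwd=1
After 3 (forward): cur=I back=1 fwd=0
After 4 (back): cur=HOME back=0 fwd=1
After 5 (forward): cur=I back=1 fwd=0
After 6 (visit(S)): cur=S back=2 fwd=0
After 7 (back): cur=I back=1 fwd=1
After 8 (back): cur=HOME back=0 fwd=2
After 9 (forward): cur=I back=1 fwd=1
After 10 (forward): cur=S back=2 fwd=0
After 11 (back): cur=I back=1 fwd=1
After 12 (back): cur=HOME back=0 fwd=2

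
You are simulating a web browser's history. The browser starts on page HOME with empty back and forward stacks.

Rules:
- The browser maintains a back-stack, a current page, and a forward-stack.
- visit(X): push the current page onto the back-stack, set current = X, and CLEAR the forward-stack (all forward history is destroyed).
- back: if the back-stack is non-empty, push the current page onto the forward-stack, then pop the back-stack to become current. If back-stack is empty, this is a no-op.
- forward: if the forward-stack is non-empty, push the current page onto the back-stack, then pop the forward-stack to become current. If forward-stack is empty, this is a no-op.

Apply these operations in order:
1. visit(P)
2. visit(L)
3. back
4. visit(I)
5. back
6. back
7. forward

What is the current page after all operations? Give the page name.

Answer: P

Derivation:
After 1 (visit(P)): cur=P back=1 fwd=0
After 2 (visit(L)): cur=L back=2 fwd=0
After 3 (back): cur=P back=1 fwd=1
After 4 (visit(I)): cur=I back=2 fwd=0
After 5 (back): cur=P back=1 fwd=1
After 6 (back): cur=HOME back=0 fwd=2
After 7 (forward): cur=P back=1 fwd=1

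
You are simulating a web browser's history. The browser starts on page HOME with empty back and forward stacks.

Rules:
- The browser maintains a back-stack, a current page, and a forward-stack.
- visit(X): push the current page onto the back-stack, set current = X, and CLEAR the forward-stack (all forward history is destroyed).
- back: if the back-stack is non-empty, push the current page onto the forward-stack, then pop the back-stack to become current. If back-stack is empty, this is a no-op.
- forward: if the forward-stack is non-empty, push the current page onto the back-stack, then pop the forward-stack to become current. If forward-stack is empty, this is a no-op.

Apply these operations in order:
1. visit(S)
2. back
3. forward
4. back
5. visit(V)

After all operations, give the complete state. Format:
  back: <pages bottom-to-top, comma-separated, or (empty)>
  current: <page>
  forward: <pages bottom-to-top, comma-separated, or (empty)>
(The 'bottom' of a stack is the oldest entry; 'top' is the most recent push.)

After 1 (visit(S)): cur=S back=1 fwd=0
After 2 (back): cur=HOME back=0 fwd=1
After 3 (forward): cur=S back=1 fwd=0
After 4 (back): cur=HOME back=0 fwd=1
After 5 (visit(V)): cur=V back=1 fwd=0

Answer: back: HOME
current: V
forward: (empty)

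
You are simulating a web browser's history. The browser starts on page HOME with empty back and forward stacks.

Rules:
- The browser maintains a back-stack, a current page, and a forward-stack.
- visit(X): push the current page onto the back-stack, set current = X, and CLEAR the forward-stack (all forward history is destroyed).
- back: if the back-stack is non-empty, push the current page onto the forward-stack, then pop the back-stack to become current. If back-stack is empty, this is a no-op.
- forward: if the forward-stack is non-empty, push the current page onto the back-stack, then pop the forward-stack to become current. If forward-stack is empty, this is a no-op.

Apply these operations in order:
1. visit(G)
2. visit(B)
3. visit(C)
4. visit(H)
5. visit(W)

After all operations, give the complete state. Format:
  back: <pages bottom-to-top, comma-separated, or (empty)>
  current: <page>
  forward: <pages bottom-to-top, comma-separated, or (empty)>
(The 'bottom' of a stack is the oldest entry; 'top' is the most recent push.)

Answer: back: HOME,G,B,C,H
current: W
forward: (empty)

Derivation:
After 1 (visit(G)): cur=G back=1 fwd=0
After 2 (visit(B)): cur=B back=2 fwd=0
After 3 (visit(C)): cur=C back=3 fwd=0
After 4 (visit(H)): cur=H back=4 fwd=0
After 5 (visit(W)): cur=W back=5 fwd=0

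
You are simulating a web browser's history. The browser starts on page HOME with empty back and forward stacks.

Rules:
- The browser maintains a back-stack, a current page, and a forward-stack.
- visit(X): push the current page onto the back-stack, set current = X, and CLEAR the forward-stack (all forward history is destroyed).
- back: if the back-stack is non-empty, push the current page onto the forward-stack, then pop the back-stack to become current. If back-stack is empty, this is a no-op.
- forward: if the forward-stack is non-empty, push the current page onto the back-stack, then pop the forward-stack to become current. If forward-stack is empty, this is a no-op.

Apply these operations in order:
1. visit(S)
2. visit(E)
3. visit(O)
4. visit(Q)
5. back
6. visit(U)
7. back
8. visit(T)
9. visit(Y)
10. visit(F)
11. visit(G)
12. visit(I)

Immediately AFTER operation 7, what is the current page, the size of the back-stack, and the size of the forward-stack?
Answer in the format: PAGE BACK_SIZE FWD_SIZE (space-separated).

After 1 (visit(S)): cur=S back=1 fwd=0
After 2 (visit(E)): cur=E back=2 fwd=0
After 3 (visit(O)): cur=O back=3 fwd=0
After 4 (visit(Q)): cur=Q back=4 fwd=0
After 5 (back): cur=O back=3 fwd=1
After 6 (visit(U)): cur=U back=4 fwd=0
After 7 (back): cur=O back=3 fwd=1

O 3 1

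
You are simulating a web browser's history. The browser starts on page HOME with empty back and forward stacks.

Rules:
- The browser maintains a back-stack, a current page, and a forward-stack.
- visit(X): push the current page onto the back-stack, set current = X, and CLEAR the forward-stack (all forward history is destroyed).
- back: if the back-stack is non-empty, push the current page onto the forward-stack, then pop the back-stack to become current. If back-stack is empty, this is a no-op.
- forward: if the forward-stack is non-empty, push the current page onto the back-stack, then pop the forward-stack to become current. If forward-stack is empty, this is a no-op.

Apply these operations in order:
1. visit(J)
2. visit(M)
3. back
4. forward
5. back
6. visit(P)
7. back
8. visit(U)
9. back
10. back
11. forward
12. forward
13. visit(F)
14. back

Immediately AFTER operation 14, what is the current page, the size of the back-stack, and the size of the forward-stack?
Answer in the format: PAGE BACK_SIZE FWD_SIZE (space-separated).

After 1 (visit(J)): cur=J back=1 fwd=0
After 2 (visit(M)): cur=M back=2 fwd=0
After 3 (back): cur=J back=1 fwd=1
After 4 (forward): cur=M back=2 fwd=0
After 5 (back): cur=J back=1 fwd=1
After 6 (visit(P)): cur=P back=2 fwd=0
After 7 (back): cur=J back=1 fwd=1
After 8 (visit(U)): cur=U back=2 fwd=0
After 9 (back): cur=J back=1 fwd=1
After 10 (back): cur=HOME back=0 fwd=2
After 11 (forward): cur=J back=1 fwd=1
After 12 (forward): cur=U back=2 fwd=0
After 13 (visit(F)): cur=F back=3 fwd=0
After 14 (back): cur=U back=2 fwd=1

U 2 1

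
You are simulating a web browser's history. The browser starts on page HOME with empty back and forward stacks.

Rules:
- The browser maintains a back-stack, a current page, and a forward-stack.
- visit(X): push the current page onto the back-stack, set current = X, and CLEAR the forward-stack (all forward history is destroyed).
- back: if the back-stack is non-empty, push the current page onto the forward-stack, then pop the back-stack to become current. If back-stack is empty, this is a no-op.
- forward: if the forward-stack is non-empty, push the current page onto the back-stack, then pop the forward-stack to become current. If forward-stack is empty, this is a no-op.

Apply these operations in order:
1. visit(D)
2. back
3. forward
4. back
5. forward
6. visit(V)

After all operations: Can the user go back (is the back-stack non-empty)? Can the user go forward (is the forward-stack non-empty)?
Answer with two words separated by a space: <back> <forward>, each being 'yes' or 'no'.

After 1 (visit(D)): cur=D back=1 fwd=0
After 2 (back): cur=HOME back=0 fwd=1
After 3 (forward): cur=D back=1 fwd=0
After 4 (back): cur=HOME back=0 fwd=1
After 5 (forward): cur=D back=1 fwd=0
After 6 (visit(V)): cur=V back=2 fwd=0

Answer: yes no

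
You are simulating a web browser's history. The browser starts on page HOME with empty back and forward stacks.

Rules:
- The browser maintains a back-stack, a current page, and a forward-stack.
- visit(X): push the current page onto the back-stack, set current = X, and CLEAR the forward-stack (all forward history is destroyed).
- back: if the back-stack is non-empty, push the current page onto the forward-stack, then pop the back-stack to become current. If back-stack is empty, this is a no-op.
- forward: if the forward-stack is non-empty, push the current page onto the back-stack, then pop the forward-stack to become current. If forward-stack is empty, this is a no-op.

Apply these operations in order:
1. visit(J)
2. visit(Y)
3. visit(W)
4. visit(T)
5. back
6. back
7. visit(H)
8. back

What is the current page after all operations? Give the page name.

After 1 (visit(J)): cur=J back=1 fwd=0
After 2 (visit(Y)): cur=Y back=2 fwd=0
After 3 (visit(W)): cur=W back=3 fwd=0
After 4 (visit(T)): cur=T back=4 fwd=0
After 5 (back): cur=W back=3 fwd=1
After 6 (back): cur=Y back=2 fwd=2
After 7 (visit(H)): cur=H back=3 fwd=0
After 8 (back): cur=Y back=2 fwd=1

Answer: Y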